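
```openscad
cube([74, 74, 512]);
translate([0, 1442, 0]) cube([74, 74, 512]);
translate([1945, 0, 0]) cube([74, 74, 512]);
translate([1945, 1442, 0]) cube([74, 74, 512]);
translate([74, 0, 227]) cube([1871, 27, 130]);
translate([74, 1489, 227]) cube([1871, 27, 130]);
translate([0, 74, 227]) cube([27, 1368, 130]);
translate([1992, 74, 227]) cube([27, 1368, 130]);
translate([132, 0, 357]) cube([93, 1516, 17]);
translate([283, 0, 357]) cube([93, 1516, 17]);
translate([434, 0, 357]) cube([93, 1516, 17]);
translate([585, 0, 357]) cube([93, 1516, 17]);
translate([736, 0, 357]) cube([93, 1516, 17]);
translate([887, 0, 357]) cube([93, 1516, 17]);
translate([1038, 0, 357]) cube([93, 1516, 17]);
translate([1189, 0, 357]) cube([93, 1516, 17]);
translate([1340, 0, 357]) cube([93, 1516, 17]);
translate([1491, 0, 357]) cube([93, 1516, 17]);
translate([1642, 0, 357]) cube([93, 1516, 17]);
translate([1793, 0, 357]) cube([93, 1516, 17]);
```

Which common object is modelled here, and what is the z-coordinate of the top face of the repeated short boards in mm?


A bed frame. The slat-top height is 374 mm.

Four posts, four rails, and a row of slats — a bed frame. Slats sit on the rails at z = 227 + 130 = 357; with slat thickness 17, the top is 374 mm.


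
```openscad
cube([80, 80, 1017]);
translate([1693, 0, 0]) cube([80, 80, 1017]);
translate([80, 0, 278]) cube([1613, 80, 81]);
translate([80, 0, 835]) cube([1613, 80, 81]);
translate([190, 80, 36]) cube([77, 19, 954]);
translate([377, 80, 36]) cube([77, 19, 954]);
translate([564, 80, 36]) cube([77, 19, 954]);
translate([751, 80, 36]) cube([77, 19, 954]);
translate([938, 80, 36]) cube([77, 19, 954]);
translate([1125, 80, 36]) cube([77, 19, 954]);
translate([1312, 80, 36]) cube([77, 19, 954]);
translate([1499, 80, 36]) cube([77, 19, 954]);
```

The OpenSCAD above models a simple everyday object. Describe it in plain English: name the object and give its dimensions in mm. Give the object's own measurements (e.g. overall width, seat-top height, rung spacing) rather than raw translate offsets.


A fence section. Two 80×80 mm posts, 1017 mm tall, stand on the floor with a clear span of 1613 mm between their inner faces. Two horizontal rails of 80×81 mm section span the gap between the posts with their undersides at z = 278 mm and z = 835 mm, flush with the posts' −y face. 8 pickets, each 77 mm wide, 19 mm thick and 954 mm tall, are fixed to the +y face of the rails with their bottoms at z = 36 mm, spaced across the span with a 110 mm gap after the −x post and between neighbouring pickets, with 117 mm left before the +x post.


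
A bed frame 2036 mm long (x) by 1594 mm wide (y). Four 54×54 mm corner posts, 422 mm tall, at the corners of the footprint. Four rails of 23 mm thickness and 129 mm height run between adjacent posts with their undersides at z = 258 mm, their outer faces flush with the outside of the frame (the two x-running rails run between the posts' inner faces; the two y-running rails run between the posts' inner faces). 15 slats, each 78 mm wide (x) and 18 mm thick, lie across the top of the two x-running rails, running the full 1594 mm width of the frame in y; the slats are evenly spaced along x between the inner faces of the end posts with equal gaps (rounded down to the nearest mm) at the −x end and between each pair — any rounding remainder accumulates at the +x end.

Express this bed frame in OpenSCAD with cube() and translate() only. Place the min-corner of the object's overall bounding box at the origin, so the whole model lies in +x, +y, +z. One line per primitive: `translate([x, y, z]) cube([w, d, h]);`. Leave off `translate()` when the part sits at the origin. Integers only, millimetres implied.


cube([54, 54, 422]);
translate([0, 1540, 0]) cube([54, 54, 422]);
translate([1982, 0, 0]) cube([54, 54, 422]);
translate([1982, 1540, 0]) cube([54, 54, 422]);
translate([54, 0, 258]) cube([1928, 23, 129]);
translate([54, 1571, 258]) cube([1928, 23, 129]);
translate([0, 54, 258]) cube([23, 1486, 129]);
translate([2013, 54, 258]) cube([23, 1486, 129]);
translate([101, 0, 387]) cube([78, 1594, 18]);
translate([226, 0, 387]) cube([78, 1594, 18]);
translate([351, 0, 387]) cube([78, 1594, 18]);
translate([476, 0, 387]) cube([78, 1594, 18]);
translate([601, 0, 387]) cube([78, 1594, 18]);
translate([726, 0, 387]) cube([78, 1594, 18]);
translate([851, 0, 387]) cube([78, 1594, 18]);
translate([976, 0, 387]) cube([78, 1594, 18]);
translate([1101, 0, 387]) cube([78, 1594, 18]);
translate([1226, 0, 387]) cube([78, 1594, 18]);
translate([1351, 0, 387]) cube([78, 1594, 18]);
translate([1476, 0, 387]) cube([78, 1594, 18]);
translate([1601, 0, 387]) cube([78, 1594, 18]);
translate([1726, 0, 387]) cube([78, 1594, 18]);
translate([1851, 0, 387]) cube([78, 1594, 18]);


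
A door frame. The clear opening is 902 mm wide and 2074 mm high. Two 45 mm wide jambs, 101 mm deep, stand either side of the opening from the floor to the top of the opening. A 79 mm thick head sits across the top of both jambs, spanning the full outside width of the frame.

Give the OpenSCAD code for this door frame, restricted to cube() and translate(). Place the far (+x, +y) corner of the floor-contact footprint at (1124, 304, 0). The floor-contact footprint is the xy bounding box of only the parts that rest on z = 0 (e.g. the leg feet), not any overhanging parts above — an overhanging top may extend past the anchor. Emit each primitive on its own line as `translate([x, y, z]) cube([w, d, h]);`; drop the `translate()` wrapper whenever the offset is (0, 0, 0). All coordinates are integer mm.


translate([132, 203, 0]) cube([45, 101, 2074]);
translate([1079, 203, 0]) cube([45, 101, 2074]);
translate([132, 203, 2074]) cube([992, 101, 79]);


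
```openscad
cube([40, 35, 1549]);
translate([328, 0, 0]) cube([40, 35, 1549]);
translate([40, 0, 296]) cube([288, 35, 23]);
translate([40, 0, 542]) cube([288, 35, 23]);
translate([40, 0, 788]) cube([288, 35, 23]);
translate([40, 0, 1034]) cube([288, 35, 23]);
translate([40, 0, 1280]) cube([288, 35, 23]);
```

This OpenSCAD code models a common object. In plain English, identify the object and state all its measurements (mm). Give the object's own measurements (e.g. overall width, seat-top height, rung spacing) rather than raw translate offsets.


A straight ladder. Two 40×35 mm vertical rails, 1549 mm tall, stand 368 mm apart (outside-to-outside) with their front faces coplanar on the −y side. 5 rungs, each 35 mm deep and 23 mm tall, span between the inner faces of the rails, front faces flush with the rails. The lowest rung's underside is at z = 296 mm and rungs are spaced 246 mm apart (underside to underside).


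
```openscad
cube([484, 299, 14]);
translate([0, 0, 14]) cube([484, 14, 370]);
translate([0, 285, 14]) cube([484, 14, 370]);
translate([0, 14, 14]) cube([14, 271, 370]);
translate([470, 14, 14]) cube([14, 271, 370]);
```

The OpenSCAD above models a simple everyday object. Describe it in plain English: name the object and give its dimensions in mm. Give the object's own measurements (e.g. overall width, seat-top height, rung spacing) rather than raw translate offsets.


An open-topped rectangular box: outside dimensions 484×299×384 mm, with a uniform wall and base thickness of 14 mm. The base is a full 484×299 slab on the floor; four walls sit on top of the base. The front and back walls (the −y and +y sides) span the full width; the two side walls fit between them.


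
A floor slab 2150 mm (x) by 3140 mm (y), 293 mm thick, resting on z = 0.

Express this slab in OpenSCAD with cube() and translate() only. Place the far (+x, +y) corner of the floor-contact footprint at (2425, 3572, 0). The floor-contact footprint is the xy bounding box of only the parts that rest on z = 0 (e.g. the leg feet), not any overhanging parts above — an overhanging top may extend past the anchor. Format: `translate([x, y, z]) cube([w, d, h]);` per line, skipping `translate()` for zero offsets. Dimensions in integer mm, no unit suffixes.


translate([275, 432, 0]) cube([2150, 3140, 293]);


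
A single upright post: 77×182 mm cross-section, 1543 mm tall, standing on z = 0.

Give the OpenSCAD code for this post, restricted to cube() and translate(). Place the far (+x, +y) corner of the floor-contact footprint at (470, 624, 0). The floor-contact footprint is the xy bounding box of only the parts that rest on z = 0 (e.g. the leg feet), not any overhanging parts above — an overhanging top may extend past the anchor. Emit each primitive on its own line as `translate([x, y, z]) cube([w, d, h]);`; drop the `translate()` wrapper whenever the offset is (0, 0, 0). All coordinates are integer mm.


translate([393, 442, 0]) cube([77, 182, 1543]);


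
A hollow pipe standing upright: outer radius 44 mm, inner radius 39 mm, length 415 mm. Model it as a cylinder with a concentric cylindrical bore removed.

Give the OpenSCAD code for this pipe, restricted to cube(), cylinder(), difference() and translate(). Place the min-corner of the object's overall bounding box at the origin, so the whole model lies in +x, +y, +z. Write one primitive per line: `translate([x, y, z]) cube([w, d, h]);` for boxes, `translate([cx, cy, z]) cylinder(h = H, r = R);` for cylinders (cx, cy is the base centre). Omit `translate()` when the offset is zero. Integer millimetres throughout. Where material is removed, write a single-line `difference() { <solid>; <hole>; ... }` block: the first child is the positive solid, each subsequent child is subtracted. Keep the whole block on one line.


difference() { translate([44, 44, 0]) cylinder(h = 415, r = 44); translate([44, 44, 0]) cylinder(h = 415, r = 39); }


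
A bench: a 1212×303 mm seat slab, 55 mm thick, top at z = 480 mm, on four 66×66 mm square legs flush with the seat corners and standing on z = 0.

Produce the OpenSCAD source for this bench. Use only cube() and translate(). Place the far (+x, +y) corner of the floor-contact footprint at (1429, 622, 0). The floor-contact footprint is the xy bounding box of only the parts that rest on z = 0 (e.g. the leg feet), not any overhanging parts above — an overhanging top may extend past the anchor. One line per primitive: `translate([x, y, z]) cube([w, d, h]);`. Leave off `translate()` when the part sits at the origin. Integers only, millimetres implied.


translate([217, 319, 425]) cube([1212, 303, 55]);
translate([217, 319, 0]) cube([66, 66, 425]);
translate([217, 556, 0]) cube([66, 66, 425]);
translate([1363, 319, 0]) cube([66, 66, 425]);
translate([1363, 556, 0]) cube([66, 66, 425]);


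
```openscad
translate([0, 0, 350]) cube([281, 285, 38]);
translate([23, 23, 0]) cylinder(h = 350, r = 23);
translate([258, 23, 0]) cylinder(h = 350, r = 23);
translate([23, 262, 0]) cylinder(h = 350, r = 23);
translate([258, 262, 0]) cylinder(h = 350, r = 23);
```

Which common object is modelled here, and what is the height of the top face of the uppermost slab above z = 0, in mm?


A stool. The seat height is 388 mm.

A 281×285×38 slab at z = 350 on four corner cylinders — a stool. The seat top is 350 + 38 = 388 mm.


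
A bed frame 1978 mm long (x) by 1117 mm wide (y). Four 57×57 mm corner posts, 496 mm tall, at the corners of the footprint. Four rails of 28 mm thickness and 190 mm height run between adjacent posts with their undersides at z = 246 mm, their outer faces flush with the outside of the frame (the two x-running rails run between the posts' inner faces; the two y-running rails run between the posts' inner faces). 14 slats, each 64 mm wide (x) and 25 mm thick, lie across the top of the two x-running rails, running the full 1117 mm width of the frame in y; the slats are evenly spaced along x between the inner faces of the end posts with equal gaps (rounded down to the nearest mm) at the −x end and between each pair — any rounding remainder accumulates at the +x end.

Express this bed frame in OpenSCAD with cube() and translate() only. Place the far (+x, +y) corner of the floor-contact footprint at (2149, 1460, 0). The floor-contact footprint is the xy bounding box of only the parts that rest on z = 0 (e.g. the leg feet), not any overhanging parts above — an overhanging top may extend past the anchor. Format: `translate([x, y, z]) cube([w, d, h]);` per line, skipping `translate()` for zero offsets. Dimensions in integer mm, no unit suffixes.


translate([171, 343, 0]) cube([57, 57, 496]);
translate([171, 1403, 0]) cube([57, 57, 496]);
translate([2092, 343, 0]) cube([57, 57, 496]);
translate([2092, 1403, 0]) cube([57, 57, 496]);
translate([228, 343, 246]) cube([1864, 28, 190]);
translate([228, 1432, 246]) cube([1864, 28, 190]);
translate([171, 400, 246]) cube([28, 1003, 190]);
translate([2121, 400, 246]) cube([28, 1003, 190]);
translate([292, 343, 436]) cube([64, 1117, 25]);
translate([420, 343, 436]) cube([64, 1117, 25]);
translate([548, 343, 436]) cube([64, 1117, 25]);
translate([676, 343, 436]) cube([64, 1117, 25]);
translate([804, 343, 436]) cube([64, 1117, 25]);
translate([932, 343, 436]) cube([64, 1117, 25]);
translate([1060, 343, 436]) cube([64, 1117, 25]);
translate([1188, 343, 436]) cube([64, 1117, 25]);
translate([1316, 343, 436]) cube([64, 1117, 25]);
translate([1444, 343, 436]) cube([64, 1117, 25]);
translate([1572, 343, 436]) cube([64, 1117, 25]);
translate([1700, 343, 436]) cube([64, 1117, 25]);
translate([1828, 343, 436]) cube([64, 1117, 25]);
translate([1956, 343, 436]) cube([64, 1117, 25]);


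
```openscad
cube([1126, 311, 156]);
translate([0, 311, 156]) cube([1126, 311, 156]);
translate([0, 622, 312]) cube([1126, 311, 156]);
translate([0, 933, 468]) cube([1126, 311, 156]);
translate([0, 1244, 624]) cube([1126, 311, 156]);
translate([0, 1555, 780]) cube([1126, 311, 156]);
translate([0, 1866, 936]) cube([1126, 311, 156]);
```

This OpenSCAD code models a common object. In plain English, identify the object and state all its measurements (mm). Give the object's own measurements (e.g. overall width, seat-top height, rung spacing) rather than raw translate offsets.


A straight staircase of 7 solid steps. Each step is 1126 mm wide (x), 311 mm deep (y, the going) and 156 mm tall (the rise). The first step rests on the floor; each subsequent step sits one going further in +y and one rise higher in +z, directly behind and above the previous step with no overlap.


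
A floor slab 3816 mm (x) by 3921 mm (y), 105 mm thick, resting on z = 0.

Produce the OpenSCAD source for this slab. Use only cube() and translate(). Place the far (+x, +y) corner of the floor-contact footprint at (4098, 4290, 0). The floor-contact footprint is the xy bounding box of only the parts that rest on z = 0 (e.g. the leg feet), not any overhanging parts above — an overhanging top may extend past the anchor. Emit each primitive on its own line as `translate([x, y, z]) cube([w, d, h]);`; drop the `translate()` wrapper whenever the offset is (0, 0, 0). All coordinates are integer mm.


translate([282, 369, 0]) cube([3816, 3921, 105]);


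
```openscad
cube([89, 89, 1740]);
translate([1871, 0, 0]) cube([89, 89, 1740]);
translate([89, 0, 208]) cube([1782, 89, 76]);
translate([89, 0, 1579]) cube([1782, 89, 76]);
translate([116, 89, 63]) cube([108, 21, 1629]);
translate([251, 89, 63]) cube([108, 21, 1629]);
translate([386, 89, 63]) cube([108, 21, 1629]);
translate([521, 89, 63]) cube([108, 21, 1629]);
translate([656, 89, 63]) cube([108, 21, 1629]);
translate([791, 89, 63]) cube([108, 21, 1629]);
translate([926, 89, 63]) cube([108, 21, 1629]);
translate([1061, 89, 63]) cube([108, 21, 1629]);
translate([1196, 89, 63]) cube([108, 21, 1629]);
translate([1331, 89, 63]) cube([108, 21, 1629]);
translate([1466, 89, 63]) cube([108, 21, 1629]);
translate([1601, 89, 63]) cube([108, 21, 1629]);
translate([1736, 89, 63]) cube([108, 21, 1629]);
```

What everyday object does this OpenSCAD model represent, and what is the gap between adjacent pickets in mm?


A fence section. The picket gap is 27 mm.

Two posts, two rails, 13 pickets — a fence section. Span 1782 mm holds 13 pickets of 108 mm with 14 equal gaps: ⌊(1782 − 13·108) / 14⌋ = 27 mm.


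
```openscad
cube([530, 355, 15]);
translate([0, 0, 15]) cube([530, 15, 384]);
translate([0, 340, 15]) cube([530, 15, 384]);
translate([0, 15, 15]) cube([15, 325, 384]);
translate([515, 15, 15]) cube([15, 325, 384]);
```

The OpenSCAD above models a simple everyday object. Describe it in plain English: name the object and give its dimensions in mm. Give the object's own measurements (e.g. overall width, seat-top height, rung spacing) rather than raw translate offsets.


An open-topped rectangular box: outside dimensions 530×355×399 mm, with a uniform wall and base thickness of 15 mm. The base is a full 530×355 slab on the floor; four walls sit on top of the base. The front and back walls (the −y and +y sides) span the full width; the two side walls fit between them.


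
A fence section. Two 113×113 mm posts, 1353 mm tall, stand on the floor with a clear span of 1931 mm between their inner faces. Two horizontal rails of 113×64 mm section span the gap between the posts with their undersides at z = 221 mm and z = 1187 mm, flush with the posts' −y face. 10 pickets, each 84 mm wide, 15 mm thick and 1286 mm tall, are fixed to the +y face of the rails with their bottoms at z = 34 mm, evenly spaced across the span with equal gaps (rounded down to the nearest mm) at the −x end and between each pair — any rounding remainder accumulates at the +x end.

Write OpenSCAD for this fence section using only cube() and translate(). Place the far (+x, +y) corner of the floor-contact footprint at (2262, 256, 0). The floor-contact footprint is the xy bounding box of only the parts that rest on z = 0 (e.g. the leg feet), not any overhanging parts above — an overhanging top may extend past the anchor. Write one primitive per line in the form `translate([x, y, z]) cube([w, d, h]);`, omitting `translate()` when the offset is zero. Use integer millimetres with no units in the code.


translate([105, 143, 0]) cube([113, 113, 1353]);
translate([2149, 143, 0]) cube([113, 113, 1353]);
translate([218, 143, 221]) cube([1931, 113, 64]);
translate([218, 143, 1187]) cube([1931, 113, 64]);
translate([317, 256, 34]) cube([84, 15, 1286]);
translate([500, 256, 34]) cube([84, 15, 1286]);
translate([683, 256, 34]) cube([84, 15, 1286]);
translate([866, 256, 34]) cube([84, 15, 1286]);
translate([1049, 256, 34]) cube([84, 15, 1286]);
translate([1232, 256, 34]) cube([84, 15, 1286]);
translate([1415, 256, 34]) cube([84, 15, 1286]);
translate([1598, 256, 34]) cube([84, 15, 1286]);
translate([1781, 256, 34]) cube([84, 15, 1286]);
translate([1964, 256, 34]) cube([84, 15, 1286]);


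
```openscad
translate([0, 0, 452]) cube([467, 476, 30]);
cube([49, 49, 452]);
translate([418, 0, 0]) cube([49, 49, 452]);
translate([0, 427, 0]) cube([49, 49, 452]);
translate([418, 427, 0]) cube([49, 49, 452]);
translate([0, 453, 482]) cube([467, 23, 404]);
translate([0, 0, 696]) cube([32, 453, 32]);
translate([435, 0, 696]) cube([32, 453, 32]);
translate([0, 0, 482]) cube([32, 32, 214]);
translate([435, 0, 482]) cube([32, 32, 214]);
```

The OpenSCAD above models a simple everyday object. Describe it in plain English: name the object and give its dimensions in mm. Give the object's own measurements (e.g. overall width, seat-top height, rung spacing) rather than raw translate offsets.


A chair. The seat is a 467×476×30 mm slab with its top at z = 482 mm, on four 49×49 mm corner legs (flush with the seat edges, standing on z = 0). A flat backrest 23 mm thick, 404 mm tall, spans the full seat width and rises from the seat top along its +y edge, rear face flush with the rear of the seat. Two armrests of 32×32 mm section run along each side from the seat's front edge to the front of the backrest, top faces 246 mm above the seat top and outer faces flush with the seat's x-edges; a 32×32 mm post under the front of each armrest stands on the seat at the front corner.


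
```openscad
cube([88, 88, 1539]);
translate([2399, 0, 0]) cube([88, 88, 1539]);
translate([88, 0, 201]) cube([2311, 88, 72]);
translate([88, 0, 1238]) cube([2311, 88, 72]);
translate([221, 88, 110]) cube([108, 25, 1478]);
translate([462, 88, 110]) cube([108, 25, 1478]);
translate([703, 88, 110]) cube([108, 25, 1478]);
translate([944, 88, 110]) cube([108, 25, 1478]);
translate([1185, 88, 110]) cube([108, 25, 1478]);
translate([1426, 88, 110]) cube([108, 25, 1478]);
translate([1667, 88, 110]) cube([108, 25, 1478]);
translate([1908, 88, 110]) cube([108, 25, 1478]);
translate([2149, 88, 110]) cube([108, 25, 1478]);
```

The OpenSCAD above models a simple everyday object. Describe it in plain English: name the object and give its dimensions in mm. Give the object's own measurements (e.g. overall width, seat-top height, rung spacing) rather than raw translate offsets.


A fence section. Two 88×88 mm posts, 1539 mm tall, stand on the floor with a clear span of 2311 mm between their inner faces. Two horizontal rails of 88×72 mm section span the gap between the posts with their undersides at z = 201 mm and z = 1238 mm, flush with the posts' −y face. 9 pickets, each 108 mm wide, 25 mm thick and 1478 mm tall, are fixed to the +y face of the rails with their bottoms at z = 110 mm, spaced across the span with a 133 mm gap after the −x post and between neighbouring pickets, with 142 mm left before the +x post.


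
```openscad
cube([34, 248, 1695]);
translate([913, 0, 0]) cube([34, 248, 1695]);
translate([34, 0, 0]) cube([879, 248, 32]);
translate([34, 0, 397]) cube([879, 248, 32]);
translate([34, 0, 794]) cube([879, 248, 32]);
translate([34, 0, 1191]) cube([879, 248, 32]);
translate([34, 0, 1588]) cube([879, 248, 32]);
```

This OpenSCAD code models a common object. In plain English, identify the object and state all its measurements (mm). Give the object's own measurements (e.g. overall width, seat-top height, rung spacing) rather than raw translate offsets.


An open bookshelf. Two side panels, each 34 mm thick, 248 mm deep and 1695 mm tall, stand 947 mm apart (outside-to-outside). Between them sit 5 shelves, each 32 mm thick and 248 mm deep, spanning the full gap between the sides. The bottom shelf rests on the floor (its underside at z = 0) and the clear gap between one shelf's top and the next shelf's underside is 365 mm.


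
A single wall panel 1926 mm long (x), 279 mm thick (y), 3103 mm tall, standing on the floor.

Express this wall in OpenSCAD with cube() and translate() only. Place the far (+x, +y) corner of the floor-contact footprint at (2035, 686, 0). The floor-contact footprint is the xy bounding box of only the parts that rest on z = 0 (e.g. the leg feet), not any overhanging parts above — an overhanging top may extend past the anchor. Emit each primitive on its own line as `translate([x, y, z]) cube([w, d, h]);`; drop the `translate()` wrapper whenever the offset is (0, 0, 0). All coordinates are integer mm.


translate([109, 407, 0]) cube([1926, 279, 3103]);


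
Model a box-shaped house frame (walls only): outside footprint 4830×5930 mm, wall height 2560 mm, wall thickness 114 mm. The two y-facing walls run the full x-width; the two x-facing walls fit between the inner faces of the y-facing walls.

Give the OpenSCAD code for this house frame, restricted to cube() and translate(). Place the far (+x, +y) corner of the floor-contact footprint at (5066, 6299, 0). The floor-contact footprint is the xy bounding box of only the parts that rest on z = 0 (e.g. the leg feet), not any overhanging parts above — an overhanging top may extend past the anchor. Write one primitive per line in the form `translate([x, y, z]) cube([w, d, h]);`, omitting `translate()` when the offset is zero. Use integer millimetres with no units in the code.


translate([236, 369, 0]) cube([4830, 114, 2560]);
translate([236, 6185, 0]) cube([4830, 114, 2560]);
translate([236, 483, 0]) cube([114, 5702, 2560]);
translate([4952, 483, 0]) cube([114, 5702, 2560]);


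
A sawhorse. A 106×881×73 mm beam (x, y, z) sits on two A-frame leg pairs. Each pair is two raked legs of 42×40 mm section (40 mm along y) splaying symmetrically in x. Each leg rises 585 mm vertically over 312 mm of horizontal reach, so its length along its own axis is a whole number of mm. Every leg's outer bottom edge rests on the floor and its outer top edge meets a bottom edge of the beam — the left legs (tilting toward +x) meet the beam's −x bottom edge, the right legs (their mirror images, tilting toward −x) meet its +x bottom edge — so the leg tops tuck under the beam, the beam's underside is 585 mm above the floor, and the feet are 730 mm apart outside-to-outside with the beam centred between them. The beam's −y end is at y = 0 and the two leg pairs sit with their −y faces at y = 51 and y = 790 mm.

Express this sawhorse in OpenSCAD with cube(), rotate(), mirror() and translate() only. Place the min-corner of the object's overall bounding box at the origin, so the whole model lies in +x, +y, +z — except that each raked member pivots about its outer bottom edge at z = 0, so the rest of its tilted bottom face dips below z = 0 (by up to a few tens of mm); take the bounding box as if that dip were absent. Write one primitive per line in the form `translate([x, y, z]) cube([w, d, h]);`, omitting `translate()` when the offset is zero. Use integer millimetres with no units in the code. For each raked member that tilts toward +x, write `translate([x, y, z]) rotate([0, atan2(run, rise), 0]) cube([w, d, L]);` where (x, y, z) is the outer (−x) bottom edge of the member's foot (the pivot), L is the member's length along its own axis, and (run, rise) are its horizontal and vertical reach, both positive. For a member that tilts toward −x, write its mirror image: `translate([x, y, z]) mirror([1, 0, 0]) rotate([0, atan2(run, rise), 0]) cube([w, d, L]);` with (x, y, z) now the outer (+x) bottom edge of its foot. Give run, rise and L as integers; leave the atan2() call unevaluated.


translate([312, 0, 585]) cube([106, 881, 73]);
translate([0, 51, 0]) rotate([0, atan2(312, 585), 0]) cube([42, 40, 663]);
translate([730, 51, 0]) mirror([1, 0, 0]) rotate([0, atan2(312, 585), 0]) cube([42, 40, 663]);
translate([0, 790, 0]) rotate([0, atan2(312, 585), 0]) cube([42, 40, 663]);
translate([730, 790, 0]) mirror([1, 0, 0]) rotate([0, atan2(312, 585), 0]) cube([42, 40, 663]);


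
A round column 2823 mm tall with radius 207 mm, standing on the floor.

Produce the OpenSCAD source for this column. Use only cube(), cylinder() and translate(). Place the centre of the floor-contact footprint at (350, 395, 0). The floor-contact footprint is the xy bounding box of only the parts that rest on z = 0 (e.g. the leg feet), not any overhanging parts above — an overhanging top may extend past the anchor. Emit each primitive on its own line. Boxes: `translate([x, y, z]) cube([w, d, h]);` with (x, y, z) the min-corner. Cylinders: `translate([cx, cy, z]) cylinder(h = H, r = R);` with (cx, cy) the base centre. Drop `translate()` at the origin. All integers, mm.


translate([350, 395, 0]) cylinder(h = 2823, r = 207);


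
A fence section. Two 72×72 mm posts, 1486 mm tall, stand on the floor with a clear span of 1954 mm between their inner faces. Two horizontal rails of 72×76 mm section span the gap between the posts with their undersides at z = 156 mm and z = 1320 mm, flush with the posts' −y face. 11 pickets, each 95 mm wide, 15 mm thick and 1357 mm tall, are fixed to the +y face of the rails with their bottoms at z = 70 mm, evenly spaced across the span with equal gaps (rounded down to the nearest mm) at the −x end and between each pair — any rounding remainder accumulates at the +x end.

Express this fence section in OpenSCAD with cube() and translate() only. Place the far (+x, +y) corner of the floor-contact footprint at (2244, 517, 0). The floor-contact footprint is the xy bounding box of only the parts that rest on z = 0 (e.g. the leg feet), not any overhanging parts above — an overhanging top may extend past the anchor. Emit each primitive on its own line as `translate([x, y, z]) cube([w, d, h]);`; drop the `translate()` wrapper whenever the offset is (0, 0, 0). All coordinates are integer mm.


translate([146, 445, 0]) cube([72, 72, 1486]);
translate([2172, 445, 0]) cube([72, 72, 1486]);
translate([218, 445, 156]) cube([1954, 72, 76]);
translate([218, 445, 1320]) cube([1954, 72, 76]);
translate([293, 517, 70]) cube([95, 15, 1357]);
translate([463, 517, 70]) cube([95, 15, 1357]);
translate([633, 517, 70]) cube([95, 15, 1357]);
translate([803, 517, 70]) cube([95, 15, 1357]);
translate([973, 517, 70]) cube([95, 15, 1357]);
translate([1143, 517, 70]) cube([95, 15, 1357]);
translate([1313, 517, 70]) cube([95, 15, 1357]);
translate([1483, 517, 70]) cube([95, 15, 1357]);
translate([1653, 517, 70]) cube([95, 15, 1357]);
translate([1823, 517, 70]) cube([95, 15, 1357]);
translate([1993, 517, 70]) cube([95, 15, 1357]);


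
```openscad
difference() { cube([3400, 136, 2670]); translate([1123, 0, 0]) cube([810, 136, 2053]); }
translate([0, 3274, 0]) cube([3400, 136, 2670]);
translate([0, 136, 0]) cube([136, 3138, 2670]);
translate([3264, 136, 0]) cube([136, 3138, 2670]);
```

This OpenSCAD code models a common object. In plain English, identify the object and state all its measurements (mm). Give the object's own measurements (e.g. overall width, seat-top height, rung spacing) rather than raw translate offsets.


A single room: four walls, each 2670 mm tall and 136 mm thick, enclosing an outside footprint 3400×3410 mm (x × y), no floor or roof. The front and back walls (−y and +y sides) run the full x-width; the side walls fit between their inner faces. A door opening 810 mm wide and 2053 mm tall is cut through the front wall from the floor up, its −x edge 1123 mm from the wall's −x end.


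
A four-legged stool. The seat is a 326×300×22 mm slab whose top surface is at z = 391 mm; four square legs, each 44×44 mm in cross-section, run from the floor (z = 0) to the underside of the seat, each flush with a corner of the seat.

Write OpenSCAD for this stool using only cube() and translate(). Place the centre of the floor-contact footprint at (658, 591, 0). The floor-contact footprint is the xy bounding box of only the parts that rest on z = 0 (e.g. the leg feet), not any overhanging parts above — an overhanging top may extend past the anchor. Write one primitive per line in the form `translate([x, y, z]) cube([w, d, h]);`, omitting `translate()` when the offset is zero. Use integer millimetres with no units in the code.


translate([495, 441, 369]) cube([326, 300, 22]);
translate([495, 441, 0]) cube([44, 44, 369]);
translate([777, 441, 0]) cube([44, 44, 369]);
translate([495, 697, 0]) cube([44, 44, 369]);
translate([777, 697, 0]) cube([44, 44, 369]);


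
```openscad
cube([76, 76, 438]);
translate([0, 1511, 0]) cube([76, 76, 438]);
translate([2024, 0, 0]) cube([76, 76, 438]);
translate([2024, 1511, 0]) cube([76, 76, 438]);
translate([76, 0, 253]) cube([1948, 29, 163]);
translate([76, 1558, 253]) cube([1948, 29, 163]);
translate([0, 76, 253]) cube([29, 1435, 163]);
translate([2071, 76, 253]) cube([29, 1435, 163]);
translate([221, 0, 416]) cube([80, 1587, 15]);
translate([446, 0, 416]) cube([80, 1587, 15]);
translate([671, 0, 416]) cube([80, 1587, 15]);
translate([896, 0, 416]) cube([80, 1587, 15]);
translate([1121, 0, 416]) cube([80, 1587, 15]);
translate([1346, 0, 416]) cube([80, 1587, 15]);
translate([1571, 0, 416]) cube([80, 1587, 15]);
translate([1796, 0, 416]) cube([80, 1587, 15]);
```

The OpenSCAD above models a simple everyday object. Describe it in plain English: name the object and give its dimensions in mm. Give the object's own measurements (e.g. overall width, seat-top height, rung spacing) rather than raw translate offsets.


A bed frame 2100 mm long (x) by 1587 mm wide (y). Four 76×76 mm corner posts, 438 mm tall, at the corners of the footprint. Four rails of 29 mm thickness and 163 mm height run between adjacent posts with their undersides at z = 253 mm, their outer faces flush with the outside of the frame (the two x-running rails run between the posts' inner faces; the two y-running rails run between the posts' inner faces). 8 slats, each 80 mm wide (x) and 15 mm thick, lie across the top of the two x-running rails, running the full 1587 mm width of the frame in y; along x they sit between the end posts with a 145 mm gap after the −x posts and between neighbouring slats, leaving 148 mm before the +x posts.


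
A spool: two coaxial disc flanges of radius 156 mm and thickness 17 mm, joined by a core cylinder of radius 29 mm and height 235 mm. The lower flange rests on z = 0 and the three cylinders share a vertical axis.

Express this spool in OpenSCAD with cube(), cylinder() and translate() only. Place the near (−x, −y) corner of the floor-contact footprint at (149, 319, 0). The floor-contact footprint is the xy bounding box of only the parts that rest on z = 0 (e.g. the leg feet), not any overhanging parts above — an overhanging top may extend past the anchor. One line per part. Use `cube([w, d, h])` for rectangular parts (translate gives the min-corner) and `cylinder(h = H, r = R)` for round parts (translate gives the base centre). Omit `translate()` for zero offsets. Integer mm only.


translate([305, 475, 0]) cylinder(h = 17, r = 156);
translate([305, 475, 17]) cylinder(h = 235, r = 29);
translate([305, 475, 252]) cylinder(h = 17, r = 156);


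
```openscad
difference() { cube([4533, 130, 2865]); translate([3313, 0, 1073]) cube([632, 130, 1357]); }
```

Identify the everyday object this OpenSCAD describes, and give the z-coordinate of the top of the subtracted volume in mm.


A wall with a window opening. The window head height is 2430 mm.

A wall with a rectangular opening subtracted — a window. Sill at z = 1073, opening 1357 mm tall, so the head is at 1073 + 1357 = 2430 mm.


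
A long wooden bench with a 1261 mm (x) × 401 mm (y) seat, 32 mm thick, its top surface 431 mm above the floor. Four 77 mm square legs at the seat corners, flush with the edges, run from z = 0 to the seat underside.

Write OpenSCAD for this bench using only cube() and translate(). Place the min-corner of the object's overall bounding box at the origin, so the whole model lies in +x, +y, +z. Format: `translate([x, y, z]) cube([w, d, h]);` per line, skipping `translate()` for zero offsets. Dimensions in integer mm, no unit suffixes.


// leg_h = 431 − 32 = 399
translate([0, 0, 399]) cube([1261, 401, 32]);
cube([77, 77, 399]);
translate([0, 324, 0]) cube([77, 77, 399]);
translate([1184, 0, 0]) cube([77, 77, 399]);
translate([1184, 324, 0]) cube([77, 77, 399]);


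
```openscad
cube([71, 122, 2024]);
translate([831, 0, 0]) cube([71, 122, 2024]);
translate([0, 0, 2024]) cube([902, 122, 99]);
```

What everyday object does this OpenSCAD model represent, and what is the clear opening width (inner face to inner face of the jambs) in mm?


A door frame. The clear opening width is 760 mm.

Two 2024 mm tall posts with a header on top — a door frame. The left jamb is 71 mm wide at x = 0; the right jamb starts at x = 831. The clear opening is 831 − 71 = 760 mm.


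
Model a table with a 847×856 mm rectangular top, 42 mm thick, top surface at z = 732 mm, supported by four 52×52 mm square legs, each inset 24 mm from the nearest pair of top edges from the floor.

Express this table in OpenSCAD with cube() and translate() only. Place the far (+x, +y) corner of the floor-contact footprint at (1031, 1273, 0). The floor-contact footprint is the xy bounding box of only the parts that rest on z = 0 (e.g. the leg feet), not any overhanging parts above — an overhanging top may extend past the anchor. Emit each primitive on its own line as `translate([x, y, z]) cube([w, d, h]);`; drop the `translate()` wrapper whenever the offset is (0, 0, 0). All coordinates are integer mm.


translate([208, 441, 690]) cube([847, 856, 42]);
translate([232, 465, 0]) cube([52, 52, 690]);
translate([979, 465, 0]) cube([52, 52, 690]);
translate([232, 1221, 0]) cube([52, 52, 690]);
translate([979, 1221, 0]) cube([52, 52, 690]);


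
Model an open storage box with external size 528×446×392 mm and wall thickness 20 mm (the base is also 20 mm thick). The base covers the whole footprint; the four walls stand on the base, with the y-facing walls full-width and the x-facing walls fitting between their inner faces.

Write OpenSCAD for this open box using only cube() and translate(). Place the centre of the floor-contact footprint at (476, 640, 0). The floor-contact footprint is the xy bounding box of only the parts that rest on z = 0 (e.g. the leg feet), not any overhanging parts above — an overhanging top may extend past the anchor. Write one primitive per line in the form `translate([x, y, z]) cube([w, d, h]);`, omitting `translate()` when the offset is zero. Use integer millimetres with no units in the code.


translate([212, 417, 0]) cube([528, 446, 20]);
translate([212, 417, 20]) cube([528, 20, 372]);
translate([212, 843, 20]) cube([528, 20, 372]);
translate([212, 437, 20]) cube([20, 406, 372]);
translate([720, 437, 20]) cube([20, 406, 372]);


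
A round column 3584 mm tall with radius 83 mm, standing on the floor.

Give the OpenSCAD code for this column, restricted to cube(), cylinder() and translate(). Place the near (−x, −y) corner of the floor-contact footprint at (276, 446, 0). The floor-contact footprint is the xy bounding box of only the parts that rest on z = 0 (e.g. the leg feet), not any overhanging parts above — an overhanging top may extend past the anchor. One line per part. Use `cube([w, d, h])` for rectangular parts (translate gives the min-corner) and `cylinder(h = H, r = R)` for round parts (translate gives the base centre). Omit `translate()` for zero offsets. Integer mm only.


translate([359, 529, 0]) cylinder(h = 3584, r = 83);


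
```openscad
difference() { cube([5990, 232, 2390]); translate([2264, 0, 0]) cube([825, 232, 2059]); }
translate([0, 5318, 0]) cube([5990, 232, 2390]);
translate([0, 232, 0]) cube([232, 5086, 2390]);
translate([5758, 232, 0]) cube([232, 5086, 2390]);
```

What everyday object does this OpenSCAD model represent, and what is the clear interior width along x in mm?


A single room. The interior width is 5526 mm.

Four walls enclosing a rectangle with a door in the front wall — a room. Outside width 5990 minus two 232 mm walls gives 5526 mm.


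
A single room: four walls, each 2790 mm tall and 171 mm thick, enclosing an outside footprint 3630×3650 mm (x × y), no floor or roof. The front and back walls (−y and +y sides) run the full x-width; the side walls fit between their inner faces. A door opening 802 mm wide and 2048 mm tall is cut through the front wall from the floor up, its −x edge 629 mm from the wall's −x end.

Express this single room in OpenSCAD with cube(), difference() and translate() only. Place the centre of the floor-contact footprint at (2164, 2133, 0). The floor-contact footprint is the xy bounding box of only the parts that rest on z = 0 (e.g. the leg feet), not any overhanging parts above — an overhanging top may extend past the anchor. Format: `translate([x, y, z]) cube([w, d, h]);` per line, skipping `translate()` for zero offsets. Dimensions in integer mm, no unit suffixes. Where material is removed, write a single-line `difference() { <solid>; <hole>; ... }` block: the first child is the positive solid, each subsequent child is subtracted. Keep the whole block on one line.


difference() { translate([349, 308, 0]) cube([3630, 171, 2790]); translate([978, 308, 0]) cube([802, 171, 2048]); }
translate([349, 3787, 0]) cube([3630, 171, 2790]);
translate([349, 479, 0]) cube([171, 3308, 2790]);
translate([3808, 479, 0]) cube([171, 3308, 2790]);


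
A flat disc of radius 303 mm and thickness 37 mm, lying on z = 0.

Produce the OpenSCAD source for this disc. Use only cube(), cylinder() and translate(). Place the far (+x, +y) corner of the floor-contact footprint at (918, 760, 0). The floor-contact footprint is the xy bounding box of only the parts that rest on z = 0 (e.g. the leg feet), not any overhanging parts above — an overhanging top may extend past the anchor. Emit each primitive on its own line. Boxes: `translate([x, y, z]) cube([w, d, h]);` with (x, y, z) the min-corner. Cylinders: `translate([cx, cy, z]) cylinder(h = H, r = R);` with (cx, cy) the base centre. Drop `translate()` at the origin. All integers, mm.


translate([615, 457, 0]) cylinder(h = 37, r = 303);
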